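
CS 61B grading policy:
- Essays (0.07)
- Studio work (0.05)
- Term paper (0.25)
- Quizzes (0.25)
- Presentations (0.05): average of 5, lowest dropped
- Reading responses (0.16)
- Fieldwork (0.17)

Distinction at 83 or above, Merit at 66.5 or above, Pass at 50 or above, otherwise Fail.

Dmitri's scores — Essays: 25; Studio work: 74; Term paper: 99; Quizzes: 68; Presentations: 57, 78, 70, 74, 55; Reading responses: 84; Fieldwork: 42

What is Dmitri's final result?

Presentations: drop 55 → average of remaining 4 = 279/4 = 69.75
Weighted total:
  Essays 25 × 0.07 = 1.75
  Studio work 74 × 0.05 = 3.7
  Term paper 99 × 0.25 = 24.75
  Quizzes 68 × 0.25 = 17
  Presentations 69.75 × 0.05 = 3.4875
  Reading responses 84 × 0.16 = 13.44
  Fieldwork 42 × 0.17 = 7.14
Sum = 71.2675
71.2675 is ≥ 66.5 and < 83 → Merit

Merit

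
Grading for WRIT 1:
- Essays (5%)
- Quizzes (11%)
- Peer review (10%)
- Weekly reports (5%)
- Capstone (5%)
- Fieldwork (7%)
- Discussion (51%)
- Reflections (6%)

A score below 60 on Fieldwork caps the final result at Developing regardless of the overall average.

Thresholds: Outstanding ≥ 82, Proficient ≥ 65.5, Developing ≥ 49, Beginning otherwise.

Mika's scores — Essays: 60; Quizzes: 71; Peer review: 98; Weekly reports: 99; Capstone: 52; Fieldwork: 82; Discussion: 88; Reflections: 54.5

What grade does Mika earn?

Outstanding

Fieldwork score 82 ≥ 60: minimum met.
Weighted total:
  Essays 60 × 0.05 = 3
  Quizzes 71 × 0.11 = 7.81
  Peer review 98 × 0.1 = 9.8
  Weekly reports 99 × 0.05 = 4.95
  Capstone 52 × 0.05 = 2.6
  Fieldwork 82 × 0.07 = 5.74
  Discussion 88 × 0.51 = 44.88
  Reflections 54.5 × 0.06 = 3.27
Sum = 82.05
82.05 ≥ 82 → Outstanding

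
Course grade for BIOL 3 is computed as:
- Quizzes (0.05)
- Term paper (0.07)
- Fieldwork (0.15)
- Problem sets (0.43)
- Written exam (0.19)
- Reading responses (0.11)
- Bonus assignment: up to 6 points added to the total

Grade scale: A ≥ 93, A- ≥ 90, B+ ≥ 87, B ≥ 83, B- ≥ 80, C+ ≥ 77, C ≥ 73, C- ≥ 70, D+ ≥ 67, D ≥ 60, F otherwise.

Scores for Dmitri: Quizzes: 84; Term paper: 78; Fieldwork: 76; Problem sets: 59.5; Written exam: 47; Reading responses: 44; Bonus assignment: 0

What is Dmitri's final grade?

Weighted total:
  Quizzes 84 × 0.05 = 4.2
  Term paper 78 × 0.07 = 5.46
  Fieldwork 76 × 0.15 = 11.4
  Problem sets 59.5 × 0.43 = 25.585
  Written exam 47 × 0.19 = 8.93
  Reading responses 44 × 0.11 = 4.84
Sum = 60.415
Bonus assignment: 60.415 + 0 = 60.415
60.415 is ≥ 60 and < 67 → D

D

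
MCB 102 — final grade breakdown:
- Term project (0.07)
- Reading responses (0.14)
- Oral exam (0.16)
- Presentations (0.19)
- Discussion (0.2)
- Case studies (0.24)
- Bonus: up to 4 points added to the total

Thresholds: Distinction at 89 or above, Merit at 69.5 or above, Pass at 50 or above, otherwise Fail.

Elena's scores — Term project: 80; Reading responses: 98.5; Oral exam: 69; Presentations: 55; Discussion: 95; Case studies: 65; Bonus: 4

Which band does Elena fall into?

Merit

Weighted total:
  Term project 80 × 0.07 = 5.6
  Reading responses 98.5 × 0.14 = 13.79
  Oral exam 69 × 0.16 = 11.04
  Presentations 55 × 0.19 = 10.45
  Discussion 95 × 0.2 = 19
  Case studies 65 × 0.24 = 15.6
Sum = 75.48
Bonus: 75.48 + 4 = 79.48
79.48 is ≥ 69.5 and < 89 → Merit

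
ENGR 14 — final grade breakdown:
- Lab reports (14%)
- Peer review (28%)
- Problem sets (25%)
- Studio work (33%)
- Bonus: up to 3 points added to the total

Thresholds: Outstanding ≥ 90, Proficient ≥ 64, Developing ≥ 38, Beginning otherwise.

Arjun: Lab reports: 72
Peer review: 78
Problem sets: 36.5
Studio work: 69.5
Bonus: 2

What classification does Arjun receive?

Proficient

Weighted total:
  Lab reports 72 × 0.14 = 10.08
  Peer review 78 × 0.28 = 21.84
  Problem sets 36.5 × 0.25 = 9.125
  Studio work 69.5 × 0.33 = 22.935
Sum = 63.98
Bonus: 63.98 + 2 = 65.98
65.98 is ≥ 64 and < 90 → Proficient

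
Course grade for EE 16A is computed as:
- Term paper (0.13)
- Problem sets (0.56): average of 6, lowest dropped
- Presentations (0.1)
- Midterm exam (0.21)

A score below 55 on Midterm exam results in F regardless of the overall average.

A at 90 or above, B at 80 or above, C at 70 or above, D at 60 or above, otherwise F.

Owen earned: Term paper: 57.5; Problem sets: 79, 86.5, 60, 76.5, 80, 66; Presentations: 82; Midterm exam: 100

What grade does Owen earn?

B

Problem sets: drop 60 → average of remaining 5 = 388/5 = 77.6
Midterm exam score 100 ≥ 55: minimum met.
Weighted total:
  Term paper 57.5 × 0.13 = 7.475
  Problem sets 77.6 × 0.56 = 43.456
  Presentations 82 × 0.1 = 8.2
  Midterm exam 100 × 0.21 = 21
Sum = 80.131
80.131 is ≥ 80 and < 90 → B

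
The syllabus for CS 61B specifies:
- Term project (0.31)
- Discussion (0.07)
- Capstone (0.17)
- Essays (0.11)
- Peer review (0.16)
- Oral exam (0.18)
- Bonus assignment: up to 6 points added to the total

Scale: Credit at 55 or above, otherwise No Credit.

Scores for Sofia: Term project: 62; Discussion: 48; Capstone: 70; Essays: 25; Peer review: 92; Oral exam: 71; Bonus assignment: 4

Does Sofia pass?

Credit

Weighted total:
  Term project 62 × 0.31 = 19.22
  Discussion 48 × 0.07 = 3.36
  Capstone 70 × 0.17 = 11.9
  Essays 25 × 0.11 = 2.75
  Peer review 92 × 0.16 = 14.72
  Oral exam 71 × 0.18 = 12.78
Sum = 64.73
Bonus assignment: 64.73 + 4 = 68.73
68.73 ≥ 55 → Credit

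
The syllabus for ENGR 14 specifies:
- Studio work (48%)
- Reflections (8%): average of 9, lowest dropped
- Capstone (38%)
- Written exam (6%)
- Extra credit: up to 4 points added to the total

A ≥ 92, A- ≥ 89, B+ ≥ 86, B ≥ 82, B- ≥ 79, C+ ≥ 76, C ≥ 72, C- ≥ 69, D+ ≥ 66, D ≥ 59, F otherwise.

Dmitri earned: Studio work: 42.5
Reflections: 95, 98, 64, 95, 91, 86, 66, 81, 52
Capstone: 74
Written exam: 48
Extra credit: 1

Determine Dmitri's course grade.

D

Reflections: drop 52 → average of remaining 8 = 676/8 = 84.5
Weighted total:
  Studio work 42.5 × 0.48 = 20.4
  Reflections 84.5 × 0.08 = 6.76
  Capstone 74 × 0.38 = 28.12
  Written exam 48 × 0.06 = 2.88
Sum = 58.16
Extra credit: 58.16 + 1 = 59.16
59.16 is ≥ 59 and < 66 → D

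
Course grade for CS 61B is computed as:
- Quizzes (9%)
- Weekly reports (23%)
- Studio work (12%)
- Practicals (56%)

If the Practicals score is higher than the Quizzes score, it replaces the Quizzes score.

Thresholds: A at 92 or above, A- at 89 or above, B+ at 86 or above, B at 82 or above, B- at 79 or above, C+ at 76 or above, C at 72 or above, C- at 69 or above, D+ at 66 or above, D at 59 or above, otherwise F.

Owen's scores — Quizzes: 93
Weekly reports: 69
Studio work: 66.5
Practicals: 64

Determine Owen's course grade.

Practicals (64) ≤ Quizzes (93), so Quizzes stays at 93.
Weighted total:
  Quizzes 93 × 0.09 = 8.37
  Weekly reports 69 × 0.23 = 15.87
  Studio work 66.5 × 0.12 = 7.98
  Practicals 64 × 0.56 = 35.84
Sum = 68.06
68.06 is ≥ 66 and < 69 → D+

D+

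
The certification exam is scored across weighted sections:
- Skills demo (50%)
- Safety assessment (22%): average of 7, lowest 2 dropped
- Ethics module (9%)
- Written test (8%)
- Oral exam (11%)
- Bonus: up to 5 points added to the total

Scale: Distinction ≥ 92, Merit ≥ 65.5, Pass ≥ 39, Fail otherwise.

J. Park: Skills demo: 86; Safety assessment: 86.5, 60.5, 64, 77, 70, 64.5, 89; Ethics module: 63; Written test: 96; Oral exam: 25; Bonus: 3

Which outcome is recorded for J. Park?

Merit

Safety assessment: drop 60.5, 64 → average of remaining 5 = 387/5 = 77.4
Weighted total:
  Skills demo 86 × 0.5 = 43
  Safety assessment 77.4 × 0.22 = 17.028
  Ethics module 63 × 0.09 = 5.67
  Written test 96 × 0.08 = 7.68
  Oral exam 25 × 0.11 = 2.75
Sum = 76.128
Bonus: 76.128 + 3 = 79.128
79.128 is ≥ 65.5 and < 92 → Merit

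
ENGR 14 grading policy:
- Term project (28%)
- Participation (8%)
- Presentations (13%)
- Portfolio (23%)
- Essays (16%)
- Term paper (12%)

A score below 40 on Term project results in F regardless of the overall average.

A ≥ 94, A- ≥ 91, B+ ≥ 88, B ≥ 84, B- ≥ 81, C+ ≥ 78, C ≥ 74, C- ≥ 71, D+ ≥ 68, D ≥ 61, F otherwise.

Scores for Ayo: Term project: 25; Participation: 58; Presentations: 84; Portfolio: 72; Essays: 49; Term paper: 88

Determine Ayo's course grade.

F

Term project score 25 < 40: minimum not met.
Weighted total:
  Term project 25 × 0.28 = 7
  Participation 58 × 0.08 = 4.64
  Presentations 84 × 0.13 = 10.92
  Portfolio 72 × 0.23 = 16.56
  Essays 49 × 0.16 = 7.84
  Term paper 88 × 0.12 = 10.56
Sum = 57.52
Because the Term project minimum was not met, the result is F.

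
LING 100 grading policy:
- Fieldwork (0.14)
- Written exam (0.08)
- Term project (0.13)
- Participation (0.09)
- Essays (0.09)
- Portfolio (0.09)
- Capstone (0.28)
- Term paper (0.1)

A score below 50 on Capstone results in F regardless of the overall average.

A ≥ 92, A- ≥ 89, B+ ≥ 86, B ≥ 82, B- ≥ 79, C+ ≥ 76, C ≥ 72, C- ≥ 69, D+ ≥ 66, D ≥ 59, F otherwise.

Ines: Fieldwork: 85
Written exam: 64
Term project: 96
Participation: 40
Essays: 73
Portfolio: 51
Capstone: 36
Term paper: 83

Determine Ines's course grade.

F

Capstone score 36 < 50: minimum not met.
Weighted total:
  Fieldwork 85 × 0.14 = 11.9
  Written exam 64 × 0.08 = 5.12
  Term project 96 × 0.13 = 12.48
  Participation 40 × 0.09 = 3.6
  Essays 73 × 0.09 = 6.57
  Portfolio 51 × 0.09 = 4.59
  Capstone 36 × 0.28 = 10.08
  Term paper 83 × 0.1 = 8.3
Sum = 62.64
Because the Capstone minimum was not met, the result is F.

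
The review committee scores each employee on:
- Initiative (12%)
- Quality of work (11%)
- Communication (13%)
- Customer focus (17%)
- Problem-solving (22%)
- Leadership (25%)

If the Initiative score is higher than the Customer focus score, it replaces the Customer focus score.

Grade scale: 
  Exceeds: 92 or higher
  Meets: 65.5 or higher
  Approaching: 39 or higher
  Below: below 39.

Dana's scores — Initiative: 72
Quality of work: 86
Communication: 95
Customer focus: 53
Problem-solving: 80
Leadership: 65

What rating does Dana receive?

Initiative (72) > Customer focus (53), so Customer focus counts as 72.
Weighted total:
  Initiative 72 × 0.12 = 8.64
  Quality of work 86 × 0.11 = 9.46
  Communication 95 × 0.13 = 12.35
  Customer focus 72 × 0.17 = 12.24
  Problem-solving 80 × 0.22 = 17.6
  Leadership 65 × 0.25 = 16.25
Sum = 76.54
76.54 is ≥ 65.5 and < 92 → Meets

Meets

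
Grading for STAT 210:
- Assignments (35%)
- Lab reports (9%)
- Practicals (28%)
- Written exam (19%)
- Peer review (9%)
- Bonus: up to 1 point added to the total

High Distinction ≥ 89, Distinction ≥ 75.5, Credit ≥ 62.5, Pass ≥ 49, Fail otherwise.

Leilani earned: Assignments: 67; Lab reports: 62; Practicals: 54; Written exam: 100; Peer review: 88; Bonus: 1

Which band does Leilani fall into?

Credit

Weighted total:
  Assignments 67 × 0.35 = 23.45
  Lab reports 62 × 0.09 = 5.58
  Practicals 54 × 0.28 = 15.12
  Written exam 100 × 0.19 = 19
  Peer review 88 × 0.09 = 7.92
Sum = 71.07
Bonus: 71.07 + 1 = 72.07
72.07 is ≥ 62.5 and < 75.5 → Credit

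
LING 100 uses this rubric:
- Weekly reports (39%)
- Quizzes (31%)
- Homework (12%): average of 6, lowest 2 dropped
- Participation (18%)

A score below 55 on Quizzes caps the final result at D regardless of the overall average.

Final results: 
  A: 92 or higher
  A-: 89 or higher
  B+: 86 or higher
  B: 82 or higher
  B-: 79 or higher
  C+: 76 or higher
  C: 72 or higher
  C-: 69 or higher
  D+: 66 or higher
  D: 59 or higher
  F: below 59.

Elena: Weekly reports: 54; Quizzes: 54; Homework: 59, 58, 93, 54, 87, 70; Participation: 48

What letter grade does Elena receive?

F

Homework: drop 54, 58 → average of remaining 4 = 309/4 = 77.25
Quizzes score 54 < 55: minimum not met.
Weighted total:
  Weekly reports 54 × 0.39 = 21.06
  Quizzes 54 × 0.31 = 16.74
  Homework 77.25 × 0.12 = 9.27
  Participation 48 × 0.18 = 8.64
Sum = 55.71
55.71 would be F; cap at D applies → F.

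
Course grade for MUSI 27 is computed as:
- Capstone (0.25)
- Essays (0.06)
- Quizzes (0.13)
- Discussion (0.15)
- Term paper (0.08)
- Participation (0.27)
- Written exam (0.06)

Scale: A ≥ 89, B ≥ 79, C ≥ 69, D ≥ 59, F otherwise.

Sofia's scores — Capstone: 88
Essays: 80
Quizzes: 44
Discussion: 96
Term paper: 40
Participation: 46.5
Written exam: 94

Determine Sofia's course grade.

Weighted total:
  Capstone 88 × 0.25 = 22
  Essays 80 × 0.06 = 4.8
  Quizzes 44 × 0.13 = 5.72
  Discussion 96 × 0.15 = 14.4
  Term paper 40 × 0.08 = 3.2
  Participation 46.5 × 0.27 = 12.555
  Written exam 94 × 0.06 = 5.64
Sum = 68.315
68.315 is ≥ 59 and < 69 → D

D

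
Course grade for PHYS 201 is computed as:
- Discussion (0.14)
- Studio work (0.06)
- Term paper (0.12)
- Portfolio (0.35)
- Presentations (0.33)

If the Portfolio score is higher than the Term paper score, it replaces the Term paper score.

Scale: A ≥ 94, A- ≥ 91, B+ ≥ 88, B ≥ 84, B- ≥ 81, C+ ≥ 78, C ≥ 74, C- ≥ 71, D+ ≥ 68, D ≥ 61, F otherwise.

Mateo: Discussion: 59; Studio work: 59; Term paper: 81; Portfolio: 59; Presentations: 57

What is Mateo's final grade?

Portfolio (59) ≤ Term paper (81), so Term paper stays at 81.
Weighted total:
  Discussion 59 × 0.14 = 8.26
  Studio work 59 × 0.06 = 3.54
  Term paper 81 × 0.12 = 9.72
  Portfolio 59 × 0.35 = 20.65
  Presentations 57 × 0.33 = 18.81
Sum = 60.98
60.98 < 61 → F

F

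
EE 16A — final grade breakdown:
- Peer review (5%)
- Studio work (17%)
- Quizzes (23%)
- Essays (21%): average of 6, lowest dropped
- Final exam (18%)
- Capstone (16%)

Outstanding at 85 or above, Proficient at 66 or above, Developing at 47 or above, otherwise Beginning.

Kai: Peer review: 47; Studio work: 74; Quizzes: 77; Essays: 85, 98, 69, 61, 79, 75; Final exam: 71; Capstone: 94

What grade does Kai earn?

Proficient

Essays: drop 61 → average of remaining 5 = 406/5 = 81.2
Weighted total:
  Peer review 47 × 0.05 = 2.35
  Studio work 74 × 0.17 = 12.58
  Quizzes 77 × 0.23 = 17.71
  Essays 81.2 × 0.21 = 17.052
  Final exam 71 × 0.18 = 12.78
  Capstone 94 × 0.16 = 15.04
Sum = 77.512
77.512 is ≥ 66 and < 85 → Proficient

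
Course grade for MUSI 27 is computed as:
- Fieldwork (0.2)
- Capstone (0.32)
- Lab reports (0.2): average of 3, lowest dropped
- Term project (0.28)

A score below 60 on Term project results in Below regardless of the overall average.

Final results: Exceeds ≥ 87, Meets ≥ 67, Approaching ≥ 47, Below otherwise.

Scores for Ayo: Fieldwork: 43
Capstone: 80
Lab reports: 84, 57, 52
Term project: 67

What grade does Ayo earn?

Lab reports: drop 52 → average of remaining 2 = 141/2 = 70.5
Term project score 67 ≥ 60: minimum met.
Weighted total:
  Fieldwork 43 × 0.2 = 8.6
  Capstone 80 × 0.32 = 25.6
  Lab reports 70.5 × 0.2 = 14.1
  Term project 67 × 0.28 = 18.76
Sum = 67.06
67.06 is ≥ 67 and < 87 → Meets

Meets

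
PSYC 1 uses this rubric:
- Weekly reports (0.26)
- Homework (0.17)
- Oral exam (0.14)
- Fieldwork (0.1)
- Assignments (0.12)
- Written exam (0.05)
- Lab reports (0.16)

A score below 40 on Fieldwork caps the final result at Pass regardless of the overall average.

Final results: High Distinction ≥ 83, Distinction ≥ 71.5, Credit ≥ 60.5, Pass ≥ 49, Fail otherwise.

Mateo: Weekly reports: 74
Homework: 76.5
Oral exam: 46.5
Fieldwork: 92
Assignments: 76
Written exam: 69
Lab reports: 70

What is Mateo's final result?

Distinction

Fieldwork score 92 ≥ 40: minimum met.
Weighted total:
  Weekly reports 74 × 0.26 = 19.24
  Homework 76.5 × 0.17 = 13.005
  Oral exam 46.5 × 0.14 = 6.51
  Fieldwork 92 × 0.1 = 9.2
  Assignments 76 × 0.12 = 9.12
  Written exam 69 × 0.05 = 3.45
  Lab reports 70 × 0.16 = 11.2
Sum = 71.725
71.725 is ≥ 71.5 and < 83 → Distinction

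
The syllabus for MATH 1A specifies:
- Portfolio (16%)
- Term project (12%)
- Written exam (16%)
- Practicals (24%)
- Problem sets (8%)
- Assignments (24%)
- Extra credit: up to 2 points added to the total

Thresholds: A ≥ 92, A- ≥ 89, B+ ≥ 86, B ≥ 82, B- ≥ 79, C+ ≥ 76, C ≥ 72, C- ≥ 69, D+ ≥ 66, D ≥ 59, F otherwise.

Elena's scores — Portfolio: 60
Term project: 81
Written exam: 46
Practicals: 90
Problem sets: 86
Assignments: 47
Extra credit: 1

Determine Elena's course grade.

Weighted total:
  Portfolio 60 × 0.16 = 9.6
  Term project 81 × 0.12 = 9.72
  Written exam 46 × 0.16 = 7.36
  Practicals 90 × 0.24 = 21.6
  Problem sets 86 × 0.08 = 6.88
  Assignments 47 × 0.24 = 11.28
Sum = 66.44
Extra credit: 66.44 + 1 = 67.44
67.44 is ≥ 66 and < 69 → D+

D+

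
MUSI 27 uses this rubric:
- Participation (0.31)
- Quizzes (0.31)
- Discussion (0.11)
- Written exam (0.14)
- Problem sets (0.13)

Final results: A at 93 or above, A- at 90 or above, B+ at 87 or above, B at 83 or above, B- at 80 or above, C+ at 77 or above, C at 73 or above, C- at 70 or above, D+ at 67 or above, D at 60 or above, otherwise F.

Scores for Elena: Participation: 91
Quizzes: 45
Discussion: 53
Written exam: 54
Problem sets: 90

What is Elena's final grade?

D+

Weighted total:
  Participation 91 × 0.31 = 28.21
  Quizzes 45 × 0.31 = 13.95
  Discussion 53 × 0.11 = 5.83
  Written exam 54 × 0.14 = 7.56
  Problem sets 90 × 0.13 = 11.7
Sum = 67.25
67.25 is ≥ 67 and < 70 → D+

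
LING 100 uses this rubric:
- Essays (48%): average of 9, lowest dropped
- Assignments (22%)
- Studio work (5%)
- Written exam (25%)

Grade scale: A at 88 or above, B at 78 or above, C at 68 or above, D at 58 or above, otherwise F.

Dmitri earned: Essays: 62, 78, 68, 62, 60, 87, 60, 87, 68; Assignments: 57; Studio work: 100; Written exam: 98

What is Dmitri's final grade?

C

Essays: drop 60 → average of remaining 8 = 572/8 = 71.5
Weighted total:
  Essays 71.5 × 0.48 = 34.32
  Assignments 57 × 0.22 = 12.54
  Studio work 100 × 0.05 = 5
  Written exam 98 × 0.25 = 24.5
Sum = 76.36
76.36 is ≥ 68 and < 78 → C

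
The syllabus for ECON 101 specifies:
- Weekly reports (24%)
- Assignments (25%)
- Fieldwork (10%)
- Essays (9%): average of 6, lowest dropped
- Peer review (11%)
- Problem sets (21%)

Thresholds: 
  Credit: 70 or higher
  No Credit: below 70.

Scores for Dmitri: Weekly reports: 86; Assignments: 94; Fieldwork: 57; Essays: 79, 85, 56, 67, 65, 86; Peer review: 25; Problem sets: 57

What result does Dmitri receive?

Essays: drop 56 → average of remaining 5 = 382/5 = 76.4
Weighted total:
  Weekly reports 86 × 0.24 = 20.64
  Assignments 94 × 0.25 = 23.5
  Fieldwork 57 × 0.1 = 5.7
  Essays 76.4 × 0.09 = 6.876
  Peer review 25 × 0.11 = 2.75
  Problem sets 57 × 0.21 = 11.97
Sum = 71.436
71.436 ≥ 70 → Credit

Credit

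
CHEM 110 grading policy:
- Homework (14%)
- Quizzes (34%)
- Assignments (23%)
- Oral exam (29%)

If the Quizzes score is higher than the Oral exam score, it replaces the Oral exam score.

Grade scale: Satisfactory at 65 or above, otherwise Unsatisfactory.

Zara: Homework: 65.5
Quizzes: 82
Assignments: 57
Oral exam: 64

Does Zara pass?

Satisfactory

Quizzes (82) > Oral exam (64), so Oral exam counts as 82.
Weighted total:
  Homework 65.5 × 0.14 = 9.17
  Quizzes 82 × 0.34 = 27.88
  Assignments 57 × 0.23 = 13.11
  Oral exam 82 × 0.29 = 23.78
Sum = 73.94
73.94 ≥ 65 → Satisfactory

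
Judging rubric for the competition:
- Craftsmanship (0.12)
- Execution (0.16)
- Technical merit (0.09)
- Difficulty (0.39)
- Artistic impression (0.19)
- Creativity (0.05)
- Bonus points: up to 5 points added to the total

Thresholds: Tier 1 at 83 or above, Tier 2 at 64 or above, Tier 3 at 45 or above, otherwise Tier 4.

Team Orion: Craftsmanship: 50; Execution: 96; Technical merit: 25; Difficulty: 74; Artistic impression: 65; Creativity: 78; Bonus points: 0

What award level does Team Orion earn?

Tier 2

Weighted total:
  Craftsmanship 50 × 0.12 = 6
  Execution 96 × 0.16 = 15.36
  Technical merit 25 × 0.09 = 2.25
  Difficulty 74 × 0.39 = 28.86
  Artistic impression 65 × 0.19 = 12.35
  Creativity 78 × 0.05 = 3.9
Sum = 68.72
Bonus points: 68.72 + 0 = 68.72
68.72 is ≥ 64 and < 83 → Tier 2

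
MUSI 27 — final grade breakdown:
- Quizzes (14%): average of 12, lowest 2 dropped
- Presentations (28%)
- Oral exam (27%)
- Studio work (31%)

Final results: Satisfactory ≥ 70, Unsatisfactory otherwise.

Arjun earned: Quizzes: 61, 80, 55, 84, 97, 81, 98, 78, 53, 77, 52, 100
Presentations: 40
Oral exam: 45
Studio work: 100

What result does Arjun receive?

Quizzes: drop 52, 53 → average of remaining 10 = 811/10 = 81.1
Weighted total:
  Quizzes 81.1 × 0.14 = 11.354
  Presentations 40 × 0.28 = 11.2
  Oral exam 45 × 0.27 = 12.15
  Studio work 100 × 0.31 = 31
Sum = 65.704
65.704 < 70 → Unsatisfactory

Unsatisfactory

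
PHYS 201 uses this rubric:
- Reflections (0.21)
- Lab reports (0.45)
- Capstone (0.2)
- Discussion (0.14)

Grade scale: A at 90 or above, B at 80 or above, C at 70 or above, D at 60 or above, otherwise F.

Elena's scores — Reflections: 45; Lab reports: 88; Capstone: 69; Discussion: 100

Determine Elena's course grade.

C

Weighted total:
  Reflections 45 × 0.21 = 9.45
  Lab reports 88 × 0.45 = 39.6
  Capstone 69 × 0.2 = 13.8
  Discussion 100 × 0.14 = 14
Sum = 76.85
76.85 is ≥ 70 and < 80 → C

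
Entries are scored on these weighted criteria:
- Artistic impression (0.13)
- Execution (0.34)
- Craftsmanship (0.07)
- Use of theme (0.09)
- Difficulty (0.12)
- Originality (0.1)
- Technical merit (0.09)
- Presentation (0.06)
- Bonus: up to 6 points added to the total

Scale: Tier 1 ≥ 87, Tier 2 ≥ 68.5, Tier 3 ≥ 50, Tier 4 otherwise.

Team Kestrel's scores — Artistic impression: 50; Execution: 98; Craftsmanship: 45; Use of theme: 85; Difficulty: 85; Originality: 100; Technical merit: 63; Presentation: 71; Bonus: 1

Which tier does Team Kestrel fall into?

Tier 2

Weighted total:
  Artistic impression 50 × 0.13 = 6.5
  Execution 98 × 0.34 = 33.32
  Craftsmanship 45 × 0.07 = 3.15
  Use of theme 85 × 0.09 = 7.65
  Difficulty 85 × 0.12 = 10.2
  Originality 100 × 0.1 = 10
  Technical merit 63 × 0.09 = 5.67
  Presentation 71 × 0.06 = 4.26
Sum = 80.75
Bonus: 80.75 + 1 = 81.75
81.75 is ≥ 68.5 and < 87 → Tier 2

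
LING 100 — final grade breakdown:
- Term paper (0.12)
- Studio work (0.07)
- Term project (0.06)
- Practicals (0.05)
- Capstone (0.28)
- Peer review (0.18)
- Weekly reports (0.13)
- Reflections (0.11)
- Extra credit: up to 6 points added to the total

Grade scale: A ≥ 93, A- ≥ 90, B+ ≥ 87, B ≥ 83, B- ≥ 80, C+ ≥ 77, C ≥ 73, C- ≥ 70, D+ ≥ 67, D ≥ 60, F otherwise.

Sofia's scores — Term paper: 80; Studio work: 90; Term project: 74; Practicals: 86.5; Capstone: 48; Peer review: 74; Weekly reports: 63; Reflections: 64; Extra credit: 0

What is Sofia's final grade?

Weighted total:
  Term paper 80 × 0.12 = 9.6
  Studio work 90 × 0.07 = 6.3
  Term project 74 × 0.06 = 4.44
  Practicals 86.5 × 0.05 = 4.325
  Capstone 48 × 0.28 = 13.44
  Peer review 74 × 0.18 = 13.32
  Weekly reports 63 × 0.13 = 8.19
  Reflections 64 × 0.11 = 7.04
Sum = 66.655
Extra credit: 66.655 + 0 = 66.655
66.655 is ≥ 60 and < 67 → D

D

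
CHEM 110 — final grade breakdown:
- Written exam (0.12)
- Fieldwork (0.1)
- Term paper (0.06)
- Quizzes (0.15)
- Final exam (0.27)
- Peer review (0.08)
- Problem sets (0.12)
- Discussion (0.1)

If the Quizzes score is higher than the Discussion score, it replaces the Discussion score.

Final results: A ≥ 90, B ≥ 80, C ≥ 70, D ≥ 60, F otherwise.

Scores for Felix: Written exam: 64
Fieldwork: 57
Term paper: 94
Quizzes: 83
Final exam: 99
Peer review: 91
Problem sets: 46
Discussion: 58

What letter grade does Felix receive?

C

Quizzes (83) > Discussion (58), so Discussion counts as 83.
Weighted total:
  Written exam 64 × 0.12 = 7.68
  Fieldwork 57 × 0.1 = 5.7
  Term paper 94 × 0.06 = 5.64
  Quizzes 83 × 0.15 = 12.45
  Final exam 99 × 0.27 = 26.73
  Peer review 91 × 0.08 = 7.28
  Problem sets 46 × 0.12 = 5.52
  Discussion 83 × 0.1 = 8.3
Sum = 79.3
79.3 is ≥ 70 and < 80 → C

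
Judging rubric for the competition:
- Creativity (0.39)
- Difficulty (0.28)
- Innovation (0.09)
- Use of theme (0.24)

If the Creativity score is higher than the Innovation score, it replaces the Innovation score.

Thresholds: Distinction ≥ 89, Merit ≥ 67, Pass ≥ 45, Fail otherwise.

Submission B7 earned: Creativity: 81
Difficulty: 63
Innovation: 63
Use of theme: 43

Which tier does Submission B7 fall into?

Creativity (81) > Innovation (63), so Innovation counts as 81.
Weighted total:
  Creativity 81 × 0.39 = 31.59
  Difficulty 63 × 0.28 = 17.64
  Innovation 81 × 0.09 = 7.29
  Use of theme 43 × 0.24 = 10.32
Sum = 66.84
66.84 is ≥ 45 and < 67 → Pass

Pass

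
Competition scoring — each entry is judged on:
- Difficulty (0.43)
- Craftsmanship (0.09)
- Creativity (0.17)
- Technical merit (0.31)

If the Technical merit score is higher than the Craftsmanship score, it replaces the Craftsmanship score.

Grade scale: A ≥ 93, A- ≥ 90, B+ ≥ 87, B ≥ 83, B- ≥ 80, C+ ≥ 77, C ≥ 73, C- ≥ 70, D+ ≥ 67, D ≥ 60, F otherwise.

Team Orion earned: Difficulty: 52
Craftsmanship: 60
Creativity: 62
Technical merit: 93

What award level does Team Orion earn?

Technical merit (93) > Craftsmanship (60), so Craftsmanship counts as 93.
Weighted total:
  Difficulty 52 × 0.43 = 22.36
  Craftsmanship 93 × 0.09 = 8.37
  Creativity 62 × 0.17 = 10.54
  Technical merit 93 × 0.31 = 28.83
Sum = 70.1
70.1 is ≥ 70 and < 73 → C-

C-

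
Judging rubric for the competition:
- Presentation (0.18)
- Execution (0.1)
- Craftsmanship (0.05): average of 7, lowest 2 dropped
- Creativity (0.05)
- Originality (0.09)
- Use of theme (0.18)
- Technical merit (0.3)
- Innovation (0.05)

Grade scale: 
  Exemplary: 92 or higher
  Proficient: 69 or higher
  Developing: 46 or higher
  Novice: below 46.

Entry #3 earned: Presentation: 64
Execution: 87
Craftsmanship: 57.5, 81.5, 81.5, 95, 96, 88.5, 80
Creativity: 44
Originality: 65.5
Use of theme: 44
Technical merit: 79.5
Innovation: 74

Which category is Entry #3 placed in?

Craftsmanship: drop 57.5, 80 → average of remaining 5 = 442.5/5 = 88.5
Weighted total:
  Presentation 64 × 0.18 = 11.52
  Execution 87 × 0.1 = 8.7
  Craftsmanship 88.5 × 0.05 = 4.425
  Creativity 44 × 0.05 = 2.2
  Originality 65.5 × 0.09 = 5.895
  Use of theme 44 × 0.18 = 7.92
  Technical merit 79.5 × 0.3 = 23.85
  Innovation 74 × 0.05 = 3.7
Sum = 68.21
68.21 is ≥ 46 and < 69 → Developing

Developing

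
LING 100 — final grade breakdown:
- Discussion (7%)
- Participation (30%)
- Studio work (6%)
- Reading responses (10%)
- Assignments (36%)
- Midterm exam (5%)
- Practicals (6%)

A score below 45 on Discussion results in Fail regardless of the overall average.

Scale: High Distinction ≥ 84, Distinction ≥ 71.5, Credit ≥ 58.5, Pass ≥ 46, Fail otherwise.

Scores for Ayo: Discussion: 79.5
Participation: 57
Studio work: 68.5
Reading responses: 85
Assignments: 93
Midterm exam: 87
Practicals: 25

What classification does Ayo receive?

Discussion score 79.5 ≥ 45: minimum met.
Weighted total:
  Discussion 79.5 × 0.07 = 5.565
  Participation 57 × 0.3 = 17.1
  Studio work 68.5 × 0.06 = 4.11
  Reading responses 85 × 0.1 = 8.5
  Assignments 93 × 0.36 = 33.48
  Midterm exam 87 × 0.05 = 4.35
  Practicals 25 × 0.06 = 1.5
Sum = 74.605
74.605 is ≥ 71.5 and < 84 → Distinction

Distinction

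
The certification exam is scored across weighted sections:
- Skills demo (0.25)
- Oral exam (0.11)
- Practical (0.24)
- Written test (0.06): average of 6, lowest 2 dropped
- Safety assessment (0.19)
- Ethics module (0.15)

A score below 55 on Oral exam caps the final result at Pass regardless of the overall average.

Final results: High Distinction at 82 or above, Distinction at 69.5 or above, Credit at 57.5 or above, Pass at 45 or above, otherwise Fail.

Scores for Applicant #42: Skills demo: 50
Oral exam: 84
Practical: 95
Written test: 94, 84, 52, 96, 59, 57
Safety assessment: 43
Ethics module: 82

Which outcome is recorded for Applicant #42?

Distinction

Written test: drop 52, 57 → average of remaining 4 = 333/4 = 83.25
Oral exam score 84 ≥ 55: minimum met.
Weighted total:
  Skills demo 50 × 0.25 = 12.5
  Oral exam 84 × 0.11 = 9.24
  Practical 95 × 0.24 = 22.8
  Written test 83.25 × 0.06 = 4.995
  Safety assessment 43 × 0.19 = 8.17
  Ethics module 82 × 0.15 = 12.3
Sum = 70.005
70.005 is ≥ 69.5 and < 82 → Distinction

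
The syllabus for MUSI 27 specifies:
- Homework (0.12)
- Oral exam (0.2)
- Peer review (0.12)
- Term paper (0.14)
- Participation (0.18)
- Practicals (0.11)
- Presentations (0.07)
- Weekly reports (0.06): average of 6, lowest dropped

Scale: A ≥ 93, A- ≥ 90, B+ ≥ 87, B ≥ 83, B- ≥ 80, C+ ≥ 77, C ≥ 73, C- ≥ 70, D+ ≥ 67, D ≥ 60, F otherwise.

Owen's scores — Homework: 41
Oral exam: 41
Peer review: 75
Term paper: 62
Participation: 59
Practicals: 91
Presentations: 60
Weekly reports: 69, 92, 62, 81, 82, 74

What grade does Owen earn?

Weekly reports: drop 62 → average of remaining 5 = 398/5 = 79.6
Weighted total:
  Homework 41 × 0.12 = 4.92
  Oral exam 41 × 0.2 = 8.2
  Peer review 75 × 0.12 = 9
  Term paper 62 × 0.14 = 8.68
  Participation 59 × 0.18 = 10.62
  Practicals 91 × 0.11 = 10.01
  Presentations 60 × 0.07 = 4.2
  Weekly reports 79.6 × 0.06 = 4.776
Sum = 60.406
60.406 is ≥ 60 and < 67 → D

D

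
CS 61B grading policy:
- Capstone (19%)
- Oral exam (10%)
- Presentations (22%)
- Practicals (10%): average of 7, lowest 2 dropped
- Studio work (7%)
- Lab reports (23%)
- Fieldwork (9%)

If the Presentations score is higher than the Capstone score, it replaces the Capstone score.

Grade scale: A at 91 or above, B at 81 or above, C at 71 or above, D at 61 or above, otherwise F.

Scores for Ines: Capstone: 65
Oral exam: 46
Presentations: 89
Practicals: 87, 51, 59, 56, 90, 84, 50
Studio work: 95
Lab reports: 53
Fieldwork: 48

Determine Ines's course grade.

Practicals: drop 50, 51 → average of remaining 5 = 376/5 = 75.2
Presentations (89) > Capstone (65), so Capstone counts as 89.
Weighted total:
  Capstone 89 × 0.19 = 16.91
  Oral exam 46 × 0.1 = 4.6
  Presentations 89 × 0.22 = 19.58
  Practicals 75.2 × 0.1 = 7.52
  Studio work 95 × 0.07 = 6.65
  Lab reports 53 × 0.23 = 12.19
  Fieldwork 48 × 0.09 = 4.32
Sum = 71.77
71.77 is ≥ 71 and < 81 → C

C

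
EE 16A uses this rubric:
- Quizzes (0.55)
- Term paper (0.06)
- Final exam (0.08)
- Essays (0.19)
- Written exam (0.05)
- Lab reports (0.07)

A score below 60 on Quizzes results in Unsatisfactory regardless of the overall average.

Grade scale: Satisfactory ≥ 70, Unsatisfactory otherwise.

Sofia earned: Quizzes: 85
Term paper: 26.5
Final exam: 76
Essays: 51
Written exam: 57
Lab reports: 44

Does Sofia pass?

Quizzes score 85 ≥ 60: minimum met.
Weighted total:
  Quizzes 85 × 0.55 = 46.75
  Term paper 26.5 × 0.06 = 1.59
  Final exam 76 × 0.08 = 6.08
  Essays 51 × 0.19 = 9.69
  Written exam 57 × 0.05 = 2.85
  Lab reports 44 × 0.07 = 3.08
Sum = 70.04
70.04 ≥ 70 → Satisfactory

Satisfactory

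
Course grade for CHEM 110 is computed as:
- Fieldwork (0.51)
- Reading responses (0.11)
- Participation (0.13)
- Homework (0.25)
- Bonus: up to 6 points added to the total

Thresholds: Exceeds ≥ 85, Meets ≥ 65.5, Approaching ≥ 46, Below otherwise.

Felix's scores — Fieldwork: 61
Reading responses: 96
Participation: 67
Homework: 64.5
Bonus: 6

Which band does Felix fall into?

Weighted total:
  Fieldwork 61 × 0.51 = 31.11
  Reading responses 96 × 0.11 = 10.56
  Participation 67 × 0.13 = 8.71
  Homework 64.5 × 0.25 = 16.125
Sum = 66.505
Bonus: 66.505 + 6 = 72.505
72.505 is ≥ 65.5 and < 85 → Meets

Meets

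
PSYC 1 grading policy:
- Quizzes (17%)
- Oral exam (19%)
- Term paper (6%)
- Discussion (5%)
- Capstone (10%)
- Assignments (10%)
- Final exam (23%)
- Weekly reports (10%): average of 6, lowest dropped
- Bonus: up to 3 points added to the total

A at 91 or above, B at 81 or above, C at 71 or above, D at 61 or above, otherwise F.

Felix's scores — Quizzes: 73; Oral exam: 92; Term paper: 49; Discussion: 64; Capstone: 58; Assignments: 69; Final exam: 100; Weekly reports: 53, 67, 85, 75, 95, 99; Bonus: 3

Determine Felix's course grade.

B

Weekly reports: drop 53 → average of remaining 5 = 421/5 = 84.2
Weighted total:
  Quizzes 73 × 0.17 = 12.41
  Oral exam 92 × 0.19 = 17.48
  Term paper 49 × 0.06 = 2.94
  Discussion 64 × 0.05 = 3.2
  Capstone 58 × 0.1 = 5.8
  Assignments 69 × 0.1 = 6.9
  Final exam 100 × 0.23 = 23
  Weekly reports 84.2 × 0.1 = 8.42
Sum = 80.15
Bonus: 80.15 + 3 = 83.15
83.15 is ≥ 81 and < 91 → B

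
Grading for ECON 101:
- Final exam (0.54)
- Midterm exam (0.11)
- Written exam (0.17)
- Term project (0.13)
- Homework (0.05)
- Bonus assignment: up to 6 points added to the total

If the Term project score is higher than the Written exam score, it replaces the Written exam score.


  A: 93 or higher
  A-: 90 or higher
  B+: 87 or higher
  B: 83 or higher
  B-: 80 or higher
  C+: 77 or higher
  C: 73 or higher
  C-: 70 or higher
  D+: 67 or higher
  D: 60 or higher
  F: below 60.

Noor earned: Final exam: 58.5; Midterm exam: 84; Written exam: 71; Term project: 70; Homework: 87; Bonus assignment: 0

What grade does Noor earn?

D

Term project (70) ≤ Written exam (71), so Written exam stays at 71.
Weighted total:
  Final exam 58.5 × 0.54 = 31.59
  Midterm exam 84 × 0.11 = 9.24
  Written exam 71 × 0.17 = 12.07
  Term project 70 × 0.13 = 9.1
  Homework 87 × 0.05 = 4.35
Sum = 66.35
Bonus assignment: 66.35 + 0 = 66.35
66.35 is ≥ 60 and < 67 → D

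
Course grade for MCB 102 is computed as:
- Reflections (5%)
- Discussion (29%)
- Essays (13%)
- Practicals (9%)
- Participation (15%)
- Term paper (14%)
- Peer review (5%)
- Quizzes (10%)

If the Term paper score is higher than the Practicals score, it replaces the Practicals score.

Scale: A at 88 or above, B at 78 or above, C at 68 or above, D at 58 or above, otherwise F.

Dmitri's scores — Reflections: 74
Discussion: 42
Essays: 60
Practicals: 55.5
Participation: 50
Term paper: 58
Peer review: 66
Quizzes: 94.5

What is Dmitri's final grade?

F

Term paper (58) > Practicals (55.5), so Practicals counts as 58.
Weighted total:
  Reflections 74 × 0.05 = 3.7
  Discussion 42 × 0.29 = 12.18
  Essays 60 × 0.13 = 7.8
  Practicals 58 × 0.09 = 5.22
  Participation 50 × 0.15 = 7.5
  Term paper 58 × 0.14 = 8.12
  Peer review 66 × 0.05 = 3.3
  Quizzes 94.5 × 0.1 = 9.45
Sum = 57.27
57.27 < 58 → F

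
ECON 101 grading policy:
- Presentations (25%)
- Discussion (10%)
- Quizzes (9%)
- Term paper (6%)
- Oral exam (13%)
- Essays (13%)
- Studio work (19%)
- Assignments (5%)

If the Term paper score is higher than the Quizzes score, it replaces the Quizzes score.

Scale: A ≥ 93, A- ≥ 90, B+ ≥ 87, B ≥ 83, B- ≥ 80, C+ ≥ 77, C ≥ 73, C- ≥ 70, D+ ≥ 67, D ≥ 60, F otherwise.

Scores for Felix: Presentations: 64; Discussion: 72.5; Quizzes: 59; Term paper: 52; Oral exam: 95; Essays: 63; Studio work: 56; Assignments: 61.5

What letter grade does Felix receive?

D

Term paper (52) ≤ Quizzes (59), so Quizzes stays at 59.
Weighted total:
  Presentations 64 × 0.25 = 16
  Discussion 72.5 × 0.1 = 7.25
  Quizzes 59 × 0.09 = 5.31
  Term paper 52 × 0.06 = 3.12
  Oral exam 95 × 0.13 = 12.35
  Essays 63 × 0.13 = 8.19
  Studio work 56 × 0.19 = 10.64
  Assignments 61.5 × 0.05 = 3.075
Sum = 65.935
65.935 is ≥ 60 and < 67 → D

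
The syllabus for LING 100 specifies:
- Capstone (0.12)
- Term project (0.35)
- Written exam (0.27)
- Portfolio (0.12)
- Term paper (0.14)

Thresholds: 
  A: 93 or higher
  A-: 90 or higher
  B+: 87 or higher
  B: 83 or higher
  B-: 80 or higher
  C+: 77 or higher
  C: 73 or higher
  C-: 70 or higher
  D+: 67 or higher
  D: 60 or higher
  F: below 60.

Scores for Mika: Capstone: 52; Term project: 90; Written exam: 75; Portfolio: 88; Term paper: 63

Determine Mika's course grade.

C+

Weighted total:
  Capstone 52 × 0.12 = 6.24
  Term project 90 × 0.35 = 31.5
  Written exam 75 × 0.27 = 20.25
  Portfolio 88 × 0.12 = 10.56
  Term paper 63 × 0.14 = 8.82
Sum = 77.37
77.37 is ≥ 77 and < 80 → C+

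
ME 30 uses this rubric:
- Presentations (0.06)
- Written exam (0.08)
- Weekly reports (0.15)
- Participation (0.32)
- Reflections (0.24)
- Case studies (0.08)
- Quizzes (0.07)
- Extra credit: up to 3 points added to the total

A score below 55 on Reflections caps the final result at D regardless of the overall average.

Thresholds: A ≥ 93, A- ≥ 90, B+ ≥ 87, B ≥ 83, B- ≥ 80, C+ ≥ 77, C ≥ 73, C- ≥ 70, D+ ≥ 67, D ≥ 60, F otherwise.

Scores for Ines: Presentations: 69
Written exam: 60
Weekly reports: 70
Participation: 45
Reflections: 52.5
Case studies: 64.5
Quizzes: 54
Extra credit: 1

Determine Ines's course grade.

Reflections score 52.5 < 55: minimum not met.
Weighted total:
  Presentations 69 × 0.06 = 4.14
  Written exam 60 × 0.08 = 4.8
  Weekly reports 70 × 0.15 = 10.5
  Participation 45 × 0.32 = 14.4
  Reflections 52.5 × 0.24 = 12.6
  Case studies 64.5 × 0.08 = 5.16
  Quizzes 54 × 0.07 = 3.78
Sum = 55.38
Extra credit: 55.38 + 1 = 56.38
56.38 would be F; cap at D applies → F.

F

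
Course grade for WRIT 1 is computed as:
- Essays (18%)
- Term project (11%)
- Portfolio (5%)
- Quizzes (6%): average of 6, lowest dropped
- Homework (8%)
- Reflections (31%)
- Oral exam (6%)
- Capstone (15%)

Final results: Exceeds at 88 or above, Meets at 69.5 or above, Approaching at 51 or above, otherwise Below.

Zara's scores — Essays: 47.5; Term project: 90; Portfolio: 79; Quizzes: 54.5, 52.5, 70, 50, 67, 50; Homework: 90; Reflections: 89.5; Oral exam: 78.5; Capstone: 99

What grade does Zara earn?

Quizzes: drop 50 → average of remaining 5 = 294/5 = 58.8
Weighted total:
  Essays 47.5 × 0.18 = 8.55
  Term project 90 × 0.11 = 9.9
  Portfolio 79 × 0.05 = 3.95
  Quizzes 58.8 × 0.06 = 3.528
  Homework 90 × 0.08 = 7.2
  Reflections 89.5 × 0.31 = 27.745
  Oral exam 78.5 × 0.06 = 4.71
  Capstone 99 × 0.15 = 14.85
Sum = 80.433
80.433 is ≥ 69.5 and < 88 → Meets

Meets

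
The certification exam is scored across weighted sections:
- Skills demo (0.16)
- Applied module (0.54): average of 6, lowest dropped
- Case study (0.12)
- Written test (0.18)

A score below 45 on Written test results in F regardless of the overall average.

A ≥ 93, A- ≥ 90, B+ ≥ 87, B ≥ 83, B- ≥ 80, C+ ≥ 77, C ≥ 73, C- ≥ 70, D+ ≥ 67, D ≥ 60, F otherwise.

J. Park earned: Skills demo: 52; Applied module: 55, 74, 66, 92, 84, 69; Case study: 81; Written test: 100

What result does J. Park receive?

C+

Applied module: drop 55 → average of remaining 5 = 385/5 = 77
Written test score 100 ≥ 45: minimum met.
Weighted total:
  Skills demo 52 × 0.16 = 8.32
  Applied module 77 × 0.54 = 41.58
  Case study 81 × 0.12 = 9.72
  Written test 100 × 0.18 = 18
Sum = 77.62
77.62 is ≥ 77 and < 80 → C+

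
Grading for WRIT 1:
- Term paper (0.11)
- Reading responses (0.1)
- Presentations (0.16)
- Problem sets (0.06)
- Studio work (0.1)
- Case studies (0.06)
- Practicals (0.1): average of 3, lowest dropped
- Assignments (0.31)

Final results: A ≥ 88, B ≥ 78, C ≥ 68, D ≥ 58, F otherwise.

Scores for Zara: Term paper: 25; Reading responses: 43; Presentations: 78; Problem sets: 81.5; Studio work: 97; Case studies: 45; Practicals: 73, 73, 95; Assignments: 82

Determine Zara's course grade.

C

Practicals: drop 73 → average of remaining 2 = 168/2 = 84
Weighted total:
  Term paper 25 × 0.11 = 2.75
  Reading responses 43 × 0.1 = 4.3
  Presentations 78 × 0.16 = 12.48
  Problem sets 81.5 × 0.06 = 4.89
  Studio work 97 × 0.1 = 9.7
  Case studies 45 × 0.06 = 2.7
  Practicals 84 × 0.1 = 8.4
  Assignments 82 × 0.31 = 25.42
Sum = 70.64
70.64 is ≥ 68 and < 78 → C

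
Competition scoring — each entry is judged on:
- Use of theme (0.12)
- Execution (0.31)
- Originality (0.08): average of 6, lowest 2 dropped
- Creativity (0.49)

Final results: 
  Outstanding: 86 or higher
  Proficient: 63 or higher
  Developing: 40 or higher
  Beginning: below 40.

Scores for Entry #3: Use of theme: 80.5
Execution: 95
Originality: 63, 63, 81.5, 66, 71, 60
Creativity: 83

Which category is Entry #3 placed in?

Proficient

Originality: drop 60, 63 → average of remaining 4 = 281.5/4 = 70.375
Weighted total:
  Use of theme 80.5 × 0.12 = 9.66
  Execution 95 × 0.31 = 29.45
  Originality 70.375 × 0.08 = 5.63
  Creativity 83 × 0.49 = 40.67
Sum = 85.41
85.41 is ≥ 63 and < 86 → Proficient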